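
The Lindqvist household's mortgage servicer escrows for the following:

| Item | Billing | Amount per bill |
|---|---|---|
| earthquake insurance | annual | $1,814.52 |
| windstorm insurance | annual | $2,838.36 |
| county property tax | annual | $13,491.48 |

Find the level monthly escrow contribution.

Earthquake insurance — $1,814.52 annually
Windstorm insurance — $2,838.36 annually
County property tax — $13,491.48 annually
Total per year = $1,814.52 + $2,838.36 + $13,491.48 = $18,144.36
Monthly = $18,144.36 / 12 = $1,512.03

$1,512.03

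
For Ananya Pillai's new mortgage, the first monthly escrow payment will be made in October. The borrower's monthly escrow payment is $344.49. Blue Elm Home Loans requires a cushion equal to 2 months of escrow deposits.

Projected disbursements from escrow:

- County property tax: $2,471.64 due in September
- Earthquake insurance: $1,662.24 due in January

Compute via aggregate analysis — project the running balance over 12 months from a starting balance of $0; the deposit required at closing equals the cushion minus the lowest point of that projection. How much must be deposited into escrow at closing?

$973.26

Cushion = 2 × $344.49 = $688.98
Trial balance (start $0, +$344.49 each month, − disbursements):
  Oct: +$344.49 → $344.49
  Nov: +$344.49 → $688.98
  Dec: +$344.49 → $1,033.47
  Jan: +$344.49 − $1,662.24 → -$284.28
  Feb: +$344.49 → $60.21
  Mar: +$344.49 → $404.70
  Apr: +$344.49 → $749.19
  May: +$344.49 → $1,093.68
  Jun: +$344.49 → $1,438.17
  Jul: +$344.49 → $1,782.66
  Aug: +$344.49 → $2,127.15
  Sep: +$344.49 − $2,471.64 → $0.00
Lowest trial balance = -$284.28 (Jan)
Initial deposit = cushion − low point = $688.98 − (-$284.28) = $973.26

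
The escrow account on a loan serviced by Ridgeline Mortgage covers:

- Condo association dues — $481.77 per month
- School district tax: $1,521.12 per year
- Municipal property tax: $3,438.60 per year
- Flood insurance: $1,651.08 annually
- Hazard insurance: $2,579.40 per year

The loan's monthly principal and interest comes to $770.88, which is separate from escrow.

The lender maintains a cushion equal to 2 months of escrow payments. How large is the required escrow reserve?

Condo association dues — $481.77 × 12 = $5,781.24/yr
School district tax — $1,521.12/yr
Municipal property tax — $3,438.60/yr
Flood insurance — $1,651.08/yr
Hazard insurance — $2,579.40/yr
Combined annual = $5,781.24 + $1,521.12 + $3,438.60 + $1,651.08 + $2,579.40 = $14,971.44
Per month = $14,971.44 / 12 = $1,247.62
Required cushion = 2 × $1,247.62 = $2,495.24

$2,495.24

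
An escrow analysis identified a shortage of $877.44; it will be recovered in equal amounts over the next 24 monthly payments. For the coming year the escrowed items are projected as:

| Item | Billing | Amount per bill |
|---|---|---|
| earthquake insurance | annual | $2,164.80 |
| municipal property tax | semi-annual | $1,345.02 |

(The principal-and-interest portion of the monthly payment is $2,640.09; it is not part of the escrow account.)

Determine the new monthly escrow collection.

$441.13

Earthquake insurance: $2,164.80/yr
Municipal property tax: $1,345.02 × 2 = $2,690.04/yr
Combined annual = $4,854.84
Monthly escrow = $4,854.84 ÷ 12 = $404.57
Shortage spread = $877.44 / 24 = $36.56/mo
Adjusted monthly = $404.57 + $36.56 = $441.13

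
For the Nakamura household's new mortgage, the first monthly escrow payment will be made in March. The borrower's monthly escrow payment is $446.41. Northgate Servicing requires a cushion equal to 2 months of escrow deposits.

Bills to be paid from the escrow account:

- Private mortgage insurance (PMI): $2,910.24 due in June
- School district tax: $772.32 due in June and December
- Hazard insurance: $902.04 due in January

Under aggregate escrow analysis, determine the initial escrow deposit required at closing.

$2,789.74

Cushion = 2 × $446.41 = $892.82
Trial balance (start $0, +$446.41 each month, − disbursements):
  Mar: +$446.41 → $446.41
  Apr: +$446.41 → $892.82
  May: +$446.41 → $1,339.23
  Jun: +$446.41 − $3,682.56 → -$1,896.92
  Jul: +$446.41 → -$1,450.51
  Aug: +$446.41 → -$1,004.10
  Sep: +$446.41 → -$557.69
  Oct: +$446.41 → -$111.28
  Nov: +$446.41 → $335.13
  Dec: +$446.41 − $772.32 → $9.22
  Jan: +$446.41 − $902.04 → -$446.41
  Feb: +$446.41 → $0.00
Lowest trial balance = -$1,896.92 (Jun)
Initial deposit = cushion − low point = $892.82 − (-$1,896.92) = $2,789.74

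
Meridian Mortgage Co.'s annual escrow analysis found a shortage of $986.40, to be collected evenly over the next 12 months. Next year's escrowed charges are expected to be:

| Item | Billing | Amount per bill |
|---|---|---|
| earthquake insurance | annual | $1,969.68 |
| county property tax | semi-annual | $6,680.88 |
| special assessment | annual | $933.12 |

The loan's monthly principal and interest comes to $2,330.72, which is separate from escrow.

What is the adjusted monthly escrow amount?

Earthquake insurance = $1,969.68 annually
County property tax = $6,680.88 × 2 = $13,361.76 annually
Special assessment = $933.12 annually
Total annual escrow = $16,264.56
Per month = $16,264.56 ÷ 12 = $1,355.38
Shortage spread = $986.40 ÷ 12 = $82.20/mo
New monthly escrow = $1,355.38 + $82.20 = $1,437.58

$1,437.58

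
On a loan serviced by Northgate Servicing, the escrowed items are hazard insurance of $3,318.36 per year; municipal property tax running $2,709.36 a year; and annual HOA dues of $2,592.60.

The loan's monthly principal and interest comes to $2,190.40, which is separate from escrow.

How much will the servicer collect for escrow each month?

$718.36

Hazard insurance = $3,318.36/yr
Municipal property tax = $2,709.36/yr
HOA dues = $2,592.60/yr
Total per year = $8,620.32
Monthly = $8,620.32 ÷ 12 = $718.36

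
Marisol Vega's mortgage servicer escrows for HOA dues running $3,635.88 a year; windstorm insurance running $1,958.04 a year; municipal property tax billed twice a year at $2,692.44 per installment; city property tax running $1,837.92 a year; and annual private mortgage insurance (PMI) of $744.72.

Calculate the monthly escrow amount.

$1,130.12

HOA dues: $3,635.88/yr
Windstorm insurance: $1,958.04/yr
Municipal property tax: $2,692.44 × 2 = $5,384.88/yr
City property tax: $1,837.92/yr
Private mortgage insurance (PMI): $744.72/yr
Annual escrow total = $3,635.88 + $1,958.04 + $5,384.88 + $1,837.92 + $744.72 = $13,561.44
Base monthly escrow = $13,561.44 / 12 = $1,130.12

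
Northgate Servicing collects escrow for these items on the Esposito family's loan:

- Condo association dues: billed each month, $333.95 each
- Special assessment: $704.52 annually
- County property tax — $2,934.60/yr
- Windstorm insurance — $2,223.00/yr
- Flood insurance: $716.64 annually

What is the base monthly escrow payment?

Condo association dues — $333.95 × 12 = $4,007.40/yr
Special assessment — $704.52/yr
County property tax — $2,934.60/yr
Windstorm insurance — $2,223.00/yr
Flood insurance — $716.64/yr
Combined annual = $4,007.40 + $704.52 + $2,934.60 + $2,223.00 + $716.64 = $10,586.16
Monthly escrow = $10,586.16 ÷ 12 = $882.18

$882.18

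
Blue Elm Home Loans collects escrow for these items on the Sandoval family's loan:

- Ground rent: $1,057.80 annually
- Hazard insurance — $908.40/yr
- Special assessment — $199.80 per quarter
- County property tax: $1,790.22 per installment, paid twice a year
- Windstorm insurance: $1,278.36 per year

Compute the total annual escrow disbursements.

$7,624.20

Ground rent = $1,057.80 annually
Hazard insurance = $908.40 annually
Special assessment = $199.80 × 4 = $799.20 annually
County property tax = $1,790.22 × 2 = $3,580.44 annually
Windstorm insurance = $1,278.36 annually
Total per year = $1,057.80 + $908.40 + $799.20 + $3,580.44 + $1,278.36 = $7,624.20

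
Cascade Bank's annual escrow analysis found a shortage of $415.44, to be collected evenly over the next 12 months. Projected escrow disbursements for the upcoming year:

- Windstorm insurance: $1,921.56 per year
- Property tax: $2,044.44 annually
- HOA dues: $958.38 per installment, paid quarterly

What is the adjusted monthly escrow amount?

$684.58

Windstorm insurance — $1,921.56 per year
Property tax — $2,044.44 per year
HOA dues — $958.38 × 4 = $3,833.52 per year
Annual escrow total = $1,921.56 + $2,044.44 + $3,833.52 = $7,799.52
Monthly = $7,799.52 / 12 = $649.96
Shortage per month = $415.44 / 12 = $34.62
New monthly escrow = $649.96 + $34.62 = $684.58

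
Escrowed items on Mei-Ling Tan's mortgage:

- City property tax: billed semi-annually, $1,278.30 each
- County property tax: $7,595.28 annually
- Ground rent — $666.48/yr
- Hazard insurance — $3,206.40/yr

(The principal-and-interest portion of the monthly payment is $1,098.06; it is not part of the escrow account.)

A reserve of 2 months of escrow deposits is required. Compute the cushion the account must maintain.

$2,337.46

City property tax = $1,278.30 × 2 = $2,556.60
County property tax = $7,595.28
Ground rent = $666.48
Hazard insurance = $3,206.40
Total per year = $14,024.76
Monthly = $14,024.76 ÷ 12 = $1,168.73
Reserve = 2 × $1,168.73 = $2,337.46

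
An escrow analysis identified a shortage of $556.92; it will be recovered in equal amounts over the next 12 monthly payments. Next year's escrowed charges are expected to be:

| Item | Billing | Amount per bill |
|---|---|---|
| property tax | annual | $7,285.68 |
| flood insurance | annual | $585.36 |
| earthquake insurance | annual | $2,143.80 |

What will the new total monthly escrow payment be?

$880.98

Property tax: $7,285.68
Flood insurance: $585.36
Earthquake insurance: $2,143.80
Total per year = $10,014.84
Base monthly escrow = $10,014.84 / 12 = $834.57
Monthly shortage recovery: $556.92 / 12 = $46.41
Adjusted monthly = $834.57 + $46.41 = $880.98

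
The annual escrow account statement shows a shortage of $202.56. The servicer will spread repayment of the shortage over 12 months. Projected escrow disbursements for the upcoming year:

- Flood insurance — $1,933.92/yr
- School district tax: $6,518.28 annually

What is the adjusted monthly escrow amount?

Flood insurance = $1,933.92/yr
School district tax = $6,518.28/yr
Combined annual = $1,933.92 + $6,518.28 = $8,452.20
Base monthly escrow = $8,452.20 ÷ 12 = $704.35
Monthly shortage recovery: $202.56 ÷ 12 = $16.88
Adjusted monthly = $704.35 + $16.88 = $721.23

$721.23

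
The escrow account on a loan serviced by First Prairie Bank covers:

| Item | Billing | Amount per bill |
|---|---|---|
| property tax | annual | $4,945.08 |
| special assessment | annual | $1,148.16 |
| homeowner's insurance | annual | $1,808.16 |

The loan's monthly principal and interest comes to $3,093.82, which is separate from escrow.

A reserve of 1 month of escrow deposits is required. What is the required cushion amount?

$658.45

Property tax = $4,945.08/yr
Special assessment = $1,148.16/yr
Homeowner's insurance = $1,808.16/yr
Combined annual = $7,901.40
Monthly = $7,901.40 ÷ 12 = $658.45
Reserve = 1 × $658.45 = $658.45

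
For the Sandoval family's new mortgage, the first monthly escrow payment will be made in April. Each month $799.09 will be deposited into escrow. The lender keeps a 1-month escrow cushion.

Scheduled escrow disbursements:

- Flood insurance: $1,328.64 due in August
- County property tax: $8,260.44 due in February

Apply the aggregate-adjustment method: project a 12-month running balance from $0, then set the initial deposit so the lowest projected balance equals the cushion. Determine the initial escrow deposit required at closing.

Cushion = 1 × $799.09 = $799.09
Trial balance (start $0, +$799.09 each month, − disbursements):
  Apr: +$799.09 → $799.09
  May: +$799.09 → $1,598.18
  Jun: +$799.09 → $2,397.27
  Jul: +$799.09 → $3,196.36
  Aug: +$799.09 − $1,328.64 → $2,666.81
  Sep: +$799.09 → $3,465.90
  Oct: +$799.09 → $4,264.99
  Nov: +$799.09 → $5,064.08
  Dec: +$799.09 → $5,863.17
  Jan: +$799.09 → $6,662.26
  Feb: +$799.09 − $8,260.44 → -$799.09
  Mar: +$799.09 → $0.00
Lowest trial balance = -$799.09 (Feb)
Initial deposit = cushion − low point = $799.09 − (-$799.09) = $1,598.18

$1,598.18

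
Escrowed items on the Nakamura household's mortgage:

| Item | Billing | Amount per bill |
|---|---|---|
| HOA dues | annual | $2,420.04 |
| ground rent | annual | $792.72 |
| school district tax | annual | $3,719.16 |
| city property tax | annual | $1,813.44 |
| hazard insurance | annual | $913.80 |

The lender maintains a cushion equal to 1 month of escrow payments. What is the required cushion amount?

$804.93

HOA dues = $2,420.04
Ground rent = $792.72
School district tax = $3,719.16
City property tax = $1,813.44
Hazard insurance = $913.80
Yearly total = $9,659.16
Monthly = $9,659.16 ÷ 12 = $804.93
Reserve = 1 × $804.93 = $804.93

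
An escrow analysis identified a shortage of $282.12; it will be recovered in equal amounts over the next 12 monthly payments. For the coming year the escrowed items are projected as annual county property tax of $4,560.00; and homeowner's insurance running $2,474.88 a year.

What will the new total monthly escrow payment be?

County property tax: $4,560.00/yr
Homeowner's insurance: $2,474.88/yr
Annual escrow total = $7,034.88
Per month = $7,034.88 ÷ 12 = $586.24
Shortage per month = $282.12 / 12 = $23.51
Adjusted monthly = $586.24 + $23.51 = $609.75

$609.75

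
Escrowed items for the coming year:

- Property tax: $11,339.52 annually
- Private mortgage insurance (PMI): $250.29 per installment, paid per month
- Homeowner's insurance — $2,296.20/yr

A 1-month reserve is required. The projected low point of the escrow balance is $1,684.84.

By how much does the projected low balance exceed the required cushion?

Property tax — $11,339.52 per year
Private mortgage insurance (PMI) — $250.29 × 12 = $3,003.48 per year
Homeowner's insurance — $2,296.20 per year
Annual escrow total = $16,639.20
Base monthly escrow = $16,639.20 ÷ 12 = $1,386.60
Cushion = 1 × $1,386.60 = $1,386.60
Excess over cushion: $1,684.84 − $1,386.60 = $298.24

$298.24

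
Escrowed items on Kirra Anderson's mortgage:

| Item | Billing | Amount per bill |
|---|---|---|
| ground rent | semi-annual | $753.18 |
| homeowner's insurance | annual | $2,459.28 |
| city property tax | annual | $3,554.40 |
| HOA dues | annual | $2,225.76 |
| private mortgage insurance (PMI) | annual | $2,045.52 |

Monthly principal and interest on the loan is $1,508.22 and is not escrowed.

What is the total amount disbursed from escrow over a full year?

$11,791.32

Ground rent = $753.18 × 2 = $1,506.36 annually
Homeowner's insurance = $2,459.28 annually
City property tax = $3,554.40 annually
HOA dues = $2,225.76 annually
Private mortgage insurance (PMI) = $2,045.52 annually
Yearly total = $1,506.36 + $2,459.28 + $3,554.40 + $2,225.76 + $2,045.52 = $11,791.32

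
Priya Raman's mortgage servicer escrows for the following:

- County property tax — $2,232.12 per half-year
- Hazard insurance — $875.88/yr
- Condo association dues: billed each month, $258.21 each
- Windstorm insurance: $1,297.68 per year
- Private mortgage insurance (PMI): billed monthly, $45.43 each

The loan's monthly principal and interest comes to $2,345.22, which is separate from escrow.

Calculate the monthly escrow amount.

$856.79

County property tax = $2,232.12 × 2 = $4,464.24
Hazard insurance = $875.88
Condo association dues = $258.21 × 12 = $3,098.52
Windstorm insurance = $1,297.68
Private mortgage insurance (PMI) = $45.43 × 12 = $545.16
Total annual escrow = $10,281.48
Monthly = $10,281.48 / 12 = $856.79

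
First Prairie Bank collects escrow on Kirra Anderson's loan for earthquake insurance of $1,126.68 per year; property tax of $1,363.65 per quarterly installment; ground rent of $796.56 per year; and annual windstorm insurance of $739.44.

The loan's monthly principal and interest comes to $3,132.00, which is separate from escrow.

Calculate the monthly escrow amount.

$676.44

Earthquake insurance = $1,126.68 per year
Property tax = $1,363.65 × 4 = $5,454.60 per year
Ground rent = $796.56 per year
Windstorm insurance = $739.44 per year
Total per year = $8,117.28
Base monthly escrow = $8,117.28 ÷ 12 = $676.44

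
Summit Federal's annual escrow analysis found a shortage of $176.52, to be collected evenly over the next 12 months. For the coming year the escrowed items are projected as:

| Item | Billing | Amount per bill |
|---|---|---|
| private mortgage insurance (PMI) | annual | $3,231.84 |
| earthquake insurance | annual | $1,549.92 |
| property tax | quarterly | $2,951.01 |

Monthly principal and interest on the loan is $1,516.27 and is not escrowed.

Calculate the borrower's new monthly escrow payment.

$1,396.86

Private mortgage insurance (PMI) = $3,231.84 annually
Earthquake insurance = $1,549.92 annually
Property tax = $2,951.01 × 4 = $11,804.04 annually
Total annual escrow = $16,585.80
Monthly escrow = $16,585.80 / 12 = $1,382.15
Shortage spread = $176.52 ÷ 12 = $14.71/mo
Adjusted monthly = $1,382.15 + $14.71 = $1,396.86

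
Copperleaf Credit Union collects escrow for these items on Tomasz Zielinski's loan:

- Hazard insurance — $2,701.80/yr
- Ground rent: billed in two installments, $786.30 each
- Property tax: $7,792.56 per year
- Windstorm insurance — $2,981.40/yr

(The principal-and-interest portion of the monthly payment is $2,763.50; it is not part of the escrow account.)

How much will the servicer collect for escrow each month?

Hazard insurance — $2,701.80 per year
Ground rent — $786.30 × 2 = $1,572.60 per year
Property tax — $7,792.56 per year
Windstorm insurance — $2,981.40 per year
Annual escrow total = $2,701.80 + $1,572.60 + $7,792.56 + $2,981.40 = $15,048.36
Base monthly escrow = $15,048.36 / 12 = $1,254.03

$1,254.03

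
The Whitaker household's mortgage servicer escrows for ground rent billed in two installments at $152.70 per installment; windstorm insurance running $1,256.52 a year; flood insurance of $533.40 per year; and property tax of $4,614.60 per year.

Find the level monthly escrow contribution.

$559.16

Ground rent = $152.70 × 2 = $305.40 per year
Windstorm insurance = $1,256.52 per year
Flood insurance = $533.40 per year
Property tax = $4,614.60 per year
Total per year = $305.40 + $1,256.52 + $533.40 + $4,614.60 = $6,709.92
Per month = $6,709.92 ÷ 12 = $559.16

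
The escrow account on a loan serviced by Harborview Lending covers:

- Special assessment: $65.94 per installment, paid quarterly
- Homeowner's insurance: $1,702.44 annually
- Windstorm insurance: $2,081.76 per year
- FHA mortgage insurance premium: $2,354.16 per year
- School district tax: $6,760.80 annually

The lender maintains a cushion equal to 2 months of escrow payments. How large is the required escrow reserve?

Special assessment = $65.94 × 4 = $263.76/yr
Homeowner's insurance = $1,702.44/yr
Windstorm insurance = $2,081.76/yr
FHA mortgage insurance premium = $2,354.16/yr
School district tax = $6,760.80/yr
Combined annual = $13,162.92
Base monthly escrow = $13,162.92 / 12 = $1,096.91
Cushion = 2 × $1,096.91 = $2,193.82

$2,193.82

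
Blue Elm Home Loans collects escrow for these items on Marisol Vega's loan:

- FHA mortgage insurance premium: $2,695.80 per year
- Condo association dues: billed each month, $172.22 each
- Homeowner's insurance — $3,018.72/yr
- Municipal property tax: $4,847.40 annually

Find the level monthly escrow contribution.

$1,052.38

FHA mortgage insurance premium = $2,695.80/yr
Condo association dues = $172.22 × 12 = $2,066.64/yr
Homeowner's insurance = $3,018.72/yr
Municipal property tax = $4,847.40/yr
Combined annual = $12,628.56
Base monthly escrow = $12,628.56 / 12 = $1,052.38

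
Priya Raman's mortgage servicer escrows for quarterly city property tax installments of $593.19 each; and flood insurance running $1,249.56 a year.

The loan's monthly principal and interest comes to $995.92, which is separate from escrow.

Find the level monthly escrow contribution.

City property tax — $593.19 × 4 = $2,372.76/yr
Flood insurance — $1,249.56/yr
Total per year = $2,372.76 + $1,249.56 = $3,622.32
Per month = $3,622.32 ÷ 12 = $301.86

$301.86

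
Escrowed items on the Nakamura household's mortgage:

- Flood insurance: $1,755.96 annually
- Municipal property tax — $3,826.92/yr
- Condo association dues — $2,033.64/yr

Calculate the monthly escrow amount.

Flood insurance — $1,755.96 per year
Municipal property tax — $3,826.92 per year
Condo association dues — $2,033.64 per year
Annual escrow total = $7,616.52
Per month = $7,616.52 / 12 = $634.71

$634.71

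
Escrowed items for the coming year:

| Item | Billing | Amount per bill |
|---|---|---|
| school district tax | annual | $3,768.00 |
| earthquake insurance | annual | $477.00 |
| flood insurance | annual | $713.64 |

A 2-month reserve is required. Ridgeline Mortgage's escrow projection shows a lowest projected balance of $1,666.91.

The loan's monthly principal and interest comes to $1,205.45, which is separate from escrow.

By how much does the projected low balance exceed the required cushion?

School district tax: $3,768.00
Earthquake insurance: $477.00
Flood insurance: $713.64
Combined annual = $3,768.00 + $477.00 + $713.64 = $4,958.64
Per month = $4,958.64 ÷ 12 = $413.22
Required cushion = 2 × $413.22 = $826.44
Excess over cushion: $1,666.91 − $826.44 = $840.47

$840.47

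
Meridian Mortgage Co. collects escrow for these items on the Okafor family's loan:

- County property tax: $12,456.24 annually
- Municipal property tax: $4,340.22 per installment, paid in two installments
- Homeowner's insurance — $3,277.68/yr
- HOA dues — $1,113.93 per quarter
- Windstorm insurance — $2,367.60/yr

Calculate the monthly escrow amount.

County property tax = $12,456.24
Municipal property tax = $4,340.22 × 2 = $8,680.44
Homeowner's insurance = $3,277.68
HOA dues = $1,113.93 × 4 = $4,455.72
Windstorm insurance = $2,367.60
Total per year = $31,237.68
Per month = $31,237.68 / 12 = $2,603.14

$2,603.14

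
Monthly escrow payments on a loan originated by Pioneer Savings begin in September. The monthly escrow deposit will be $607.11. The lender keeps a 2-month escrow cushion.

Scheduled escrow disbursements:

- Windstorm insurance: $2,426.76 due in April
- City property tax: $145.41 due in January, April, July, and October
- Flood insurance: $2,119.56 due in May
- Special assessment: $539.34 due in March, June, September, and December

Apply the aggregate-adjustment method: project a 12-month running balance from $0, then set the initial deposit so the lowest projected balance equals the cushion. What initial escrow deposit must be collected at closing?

$2,350.80

Cushion = 2 × $607.11 = $1,214.22
Trial balance (start $0, +$607.11 each month, − disbursements):
  Sep: +$607.11 − $539.34 → $67.77
  Oct: +$607.11 − $145.41 → $529.47
  Nov: +$607.11 → $1,136.58
  Dec: +$607.11 − $539.34 → $1,204.35
  Jan: +$607.11 − $145.41 → $1,666.05
  Feb: +$607.11 → $2,273.16
  Mar: +$607.11 − $539.34 → $2,340.93
  Apr: +$607.11 − $2,572.17 → $375.87
  May: +$607.11 − $2,119.56 → -$1,136.58
  Jun: +$607.11 − $539.34 → -$1,068.81
  Jul: +$607.11 − $145.41 → -$607.11
  Aug: +$607.11 → $0.00
Lowest trial balance = -$1,136.58 (May)
Initial deposit = cushion − low point = $1,214.22 − (-$1,136.58) = $2,350.80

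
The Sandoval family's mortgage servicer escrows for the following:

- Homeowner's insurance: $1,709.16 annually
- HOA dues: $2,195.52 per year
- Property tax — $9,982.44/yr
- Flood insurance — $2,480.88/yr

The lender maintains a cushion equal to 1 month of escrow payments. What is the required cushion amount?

Homeowner's insurance — $1,709.16/yr
HOA dues — $2,195.52/yr
Property tax — $9,982.44/yr
Flood insurance — $2,480.88/yr
Yearly total = $16,368.00
Base monthly escrow = $16,368.00 / 12 = $1,364.00
Cushion = 1 × $1,364.00 = $1,364.00

$1,364.00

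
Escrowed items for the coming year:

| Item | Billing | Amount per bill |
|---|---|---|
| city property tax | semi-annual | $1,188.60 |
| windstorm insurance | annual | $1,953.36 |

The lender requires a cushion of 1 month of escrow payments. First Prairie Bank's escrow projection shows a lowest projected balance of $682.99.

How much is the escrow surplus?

City property tax — $1,188.60 × 2 = $2,377.20 per year
Windstorm insurance — $1,953.36 per year
Total annual escrow = $4,330.56
Monthly escrow = $4,330.56 ÷ 12 = $360.88
Required reserve = 1 × $360.88 = $360.88
Surplus = $682.99 − $360.88 = $322.11

$322.11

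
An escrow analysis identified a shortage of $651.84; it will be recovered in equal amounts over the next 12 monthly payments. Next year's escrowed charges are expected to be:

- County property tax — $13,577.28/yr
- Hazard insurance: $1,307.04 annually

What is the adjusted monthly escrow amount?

$1,294.68

County property tax: $13,577.28
Hazard insurance: $1,307.04
Total per year = $13,577.28 + $1,307.04 = $14,884.32
Per month = $14,884.32 / 12 = $1,240.36
Monthly shortage recovery: $651.84 / 12 = $54.32
New monthly escrow = $1,240.36 + $54.32 = $1,294.68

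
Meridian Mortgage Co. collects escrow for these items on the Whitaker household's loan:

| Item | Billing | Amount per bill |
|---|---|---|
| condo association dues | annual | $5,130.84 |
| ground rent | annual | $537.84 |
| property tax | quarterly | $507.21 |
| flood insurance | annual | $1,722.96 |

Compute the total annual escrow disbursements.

$9,420.48

Condo association dues — $5,130.84/yr
Ground rent — $537.84/yr
Property tax — $507.21 × 4 = $2,028.84/yr
Flood insurance — $1,722.96/yr
Combined annual = $5,130.84 + $537.84 + $2,028.84 + $1,722.96 = $9,420.48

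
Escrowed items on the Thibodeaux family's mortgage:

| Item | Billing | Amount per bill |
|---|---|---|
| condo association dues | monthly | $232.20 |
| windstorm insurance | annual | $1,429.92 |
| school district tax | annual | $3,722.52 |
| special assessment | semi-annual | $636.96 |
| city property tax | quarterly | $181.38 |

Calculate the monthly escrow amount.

Condo association dues: $232.20 × 12 = $2,786.40 per year
Windstorm insurance: $1,429.92 per year
School district tax: $3,722.52 per year
Special assessment: $636.96 × 2 = $1,273.92 per year
City property tax: $181.38 × 4 = $725.52 per year
Annual escrow total = $2,786.40 + $1,429.92 + $3,722.52 + $1,273.92 + $725.52 = $9,938.28
Per month = $9,938.28 / 12 = $828.19

$828.19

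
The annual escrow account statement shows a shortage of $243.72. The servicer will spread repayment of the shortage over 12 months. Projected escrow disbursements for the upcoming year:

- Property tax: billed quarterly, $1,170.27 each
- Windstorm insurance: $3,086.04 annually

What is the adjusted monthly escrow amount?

$667.57

Property tax: $1,170.27 × 4 = $4,681.08 annually
Windstorm insurance: $3,086.04 annually
Yearly total = $4,681.08 + $3,086.04 = $7,767.12
Base monthly escrow = $7,767.12 ÷ 12 = $647.26
Monthly shortage recovery: $243.72 / 12 = $20.31
Adjusted monthly = $647.26 + $20.31 = $667.57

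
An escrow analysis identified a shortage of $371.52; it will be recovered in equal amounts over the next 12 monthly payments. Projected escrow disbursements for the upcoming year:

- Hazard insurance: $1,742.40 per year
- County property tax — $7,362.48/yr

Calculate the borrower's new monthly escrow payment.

Hazard insurance: $1,742.40 annually
County property tax: $7,362.48 annually
Total annual escrow = $1,742.40 + $7,362.48 = $9,104.88
Monthly = $9,104.88 ÷ 12 = $758.74
Shortage per month = $371.52 / 12 = $30.96
New monthly escrow = $758.74 + $30.96 = $789.70

$789.70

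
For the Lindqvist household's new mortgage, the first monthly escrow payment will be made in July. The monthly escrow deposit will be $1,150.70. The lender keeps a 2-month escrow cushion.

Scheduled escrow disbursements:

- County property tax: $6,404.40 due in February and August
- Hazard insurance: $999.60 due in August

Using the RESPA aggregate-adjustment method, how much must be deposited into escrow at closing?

Cushion = 2 × $1,150.70 = $2,301.40
Trial balance (start $0, +$1,150.70 each month, − disbursements):
  Jul: +$1,150.70 → $1,150.70
  Aug: +$1,150.70 − $7,404.00 → -$5,102.60
  Sep: +$1,150.70 → -$3,951.90
  Oct: +$1,150.70 → -$2,801.20
  Nov: +$1,150.70 → -$1,650.50
  Dec: +$1,150.70 → -$499.80
  Jan: +$1,150.70 → $650.90
  Feb: +$1,150.70 − $6,404.40 → -$4,602.80
  Mar: +$1,150.70 → -$3,452.10
  Apr: +$1,150.70 → -$2,301.40
  May: +$1,150.70 → -$1,150.70
  Jun: +$1,150.70 → $0.00
Lowest trial balance = -$5,102.60 (Aug)
Initial deposit = cushion − low point = $2,301.40 − (-$5,102.60) = $7,404.00

$7,404.00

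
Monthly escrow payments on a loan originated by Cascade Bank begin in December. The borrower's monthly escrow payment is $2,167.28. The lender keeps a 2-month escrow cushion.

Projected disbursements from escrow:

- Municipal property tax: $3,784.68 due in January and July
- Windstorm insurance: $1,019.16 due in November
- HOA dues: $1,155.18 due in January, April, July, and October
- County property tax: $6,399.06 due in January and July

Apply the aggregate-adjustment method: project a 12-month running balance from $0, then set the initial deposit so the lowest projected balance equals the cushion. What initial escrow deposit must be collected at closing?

Cushion = 2 × $2,167.28 = $4,334.56
Trial balance (start $0, +$2,167.28 each month, − disbursements):
  Dec: +$2,167.28 → $2,167.28
  Jan: +$2,167.28 − $11,338.92 → -$7,004.36
  Feb: +$2,167.28 → -$4,837.08
  Mar: +$2,167.28 → -$2,669.80
  Apr: +$2,167.28 − $1,155.18 → -$1,657.70
  May: +$2,167.28 → $509.58
  Jun: +$2,167.28 → $2,676.86
  Jul: +$2,167.28 − $11,338.92 → -$6,494.78
  Aug: +$2,167.28 → -$4,327.50
  Sep: +$2,167.28 → -$2,160.22
  Oct: +$2,167.28 − $1,155.18 → -$1,148.12
  Nov: +$2,167.28 − $1,019.16 → $0.00
Lowest trial balance = -$7,004.36 (Jan)
Initial deposit = cushion − low point = $4,334.56 − (-$7,004.36) = $11,338.92

$11,338.92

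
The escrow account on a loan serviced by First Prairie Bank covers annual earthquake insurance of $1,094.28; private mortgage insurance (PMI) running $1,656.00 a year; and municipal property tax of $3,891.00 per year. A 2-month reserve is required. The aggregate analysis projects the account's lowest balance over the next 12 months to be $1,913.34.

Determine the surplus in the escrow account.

$806.46

Earthquake insurance: $1,094.28 per year
Private mortgage insurance (PMI): $1,656.00 per year
Municipal property tax: $3,891.00 per year
Total per year = $6,641.28
Monthly = $6,641.28 ÷ 12 = $553.44
Required reserve = 2 × $553.44 = $1,106.88
Surplus = $1,913.34 − $1,106.88 = $806.46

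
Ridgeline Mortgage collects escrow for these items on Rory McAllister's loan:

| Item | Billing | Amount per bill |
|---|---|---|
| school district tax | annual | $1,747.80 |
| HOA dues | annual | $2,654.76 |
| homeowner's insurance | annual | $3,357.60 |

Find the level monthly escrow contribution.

School district tax — $1,747.80/yr
HOA dues — $2,654.76/yr
Homeowner's insurance — $3,357.60/yr
Total per year = $7,760.16
Per month = $7,760.16 / 12 = $646.68

$646.68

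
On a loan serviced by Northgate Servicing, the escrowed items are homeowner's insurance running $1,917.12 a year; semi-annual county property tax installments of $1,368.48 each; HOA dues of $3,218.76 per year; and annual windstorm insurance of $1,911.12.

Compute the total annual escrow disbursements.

Homeowner's insurance — $1,917.12 per year
County property tax — $1,368.48 × 2 = $2,736.96 per year
HOA dues — $3,218.76 per year
Windstorm insurance — $1,911.12 per year
Combined annual = $1,917.12 + $2,736.96 + $3,218.76 + $1,911.12 = $9,783.96

$9,783.96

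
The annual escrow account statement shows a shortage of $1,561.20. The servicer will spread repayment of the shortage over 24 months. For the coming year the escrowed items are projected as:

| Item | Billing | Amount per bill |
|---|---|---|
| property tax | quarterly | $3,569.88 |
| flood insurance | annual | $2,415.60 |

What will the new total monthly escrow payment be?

Property tax — $3,569.88 × 4 = $14,279.52 annually
Flood insurance — $2,415.60 annually
Total annual escrow = $14,279.52 + $2,415.60 = $16,695.12
Base monthly escrow = $16,695.12 ÷ 12 = $1,391.26
Shortage per month = $1,561.20 / 24 = $65.05
Adjusted monthly = $1,391.26 + $65.05 = $1,456.31

$1,456.31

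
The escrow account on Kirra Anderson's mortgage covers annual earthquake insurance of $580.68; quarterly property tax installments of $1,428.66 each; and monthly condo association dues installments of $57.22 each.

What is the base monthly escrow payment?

$581.83

Earthquake insurance — $580.68 per year
Property tax — $1,428.66 × 4 = $5,714.64 per year
Condo association dues — $57.22 × 12 = $686.64 per year
Annual escrow total = $580.68 + $5,714.64 + $686.64 = $6,981.96
Monthly escrow = $6,981.96 / 12 = $581.83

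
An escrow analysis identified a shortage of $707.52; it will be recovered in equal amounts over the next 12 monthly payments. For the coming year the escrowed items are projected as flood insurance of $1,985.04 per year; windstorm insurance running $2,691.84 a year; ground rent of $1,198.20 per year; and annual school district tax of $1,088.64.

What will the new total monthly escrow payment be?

$639.27

Flood insurance = $1,985.04 annually
Windstorm insurance = $2,691.84 annually
Ground rent = $1,198.20 annually
School district tax = $1,088.64 annually
Combined annual = $6,963.72
Monthly = $6,963.72 / 12 = $580.31
Shortage per month = $707.52 ÷ 12 = $58.96
New monthly escrow = $580.31 + $58.96 = $639.27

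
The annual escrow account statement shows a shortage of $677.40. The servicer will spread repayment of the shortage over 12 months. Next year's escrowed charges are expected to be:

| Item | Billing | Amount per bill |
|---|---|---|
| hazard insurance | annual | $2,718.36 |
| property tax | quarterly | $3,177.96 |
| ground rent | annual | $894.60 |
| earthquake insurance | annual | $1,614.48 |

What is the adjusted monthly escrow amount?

Hazard insurance: $2,718.36/yr
Property tax: $3,177.96 × 4 = $12,711.84/yr
Ground rent: $894.60/yr
Earthquake insurance: $1,614.48/yr
Total annual escrow = $17,939.28
Monthly = $17,939.28 ÷ 12 = $1,494.94
Shortage spread = $677.40 / 12 = $56.45/mo
Adjusted monthly = $1,494.94 + $56.45 = $1,551.39

$1,551.39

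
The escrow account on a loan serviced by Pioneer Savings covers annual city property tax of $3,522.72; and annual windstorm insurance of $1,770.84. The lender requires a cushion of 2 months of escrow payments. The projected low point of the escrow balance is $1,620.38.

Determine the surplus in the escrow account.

City property tax: $3,522.72
Windstorm insurance: $1,770.84
Total per year = $5,293.56
Per month = $5,293.56 ÷ 12 = $441.13
Cushion = 2 × $441.13 = $882.26
Excess over cushion: $1,620.38 − $882.26 = $738.12

$738.12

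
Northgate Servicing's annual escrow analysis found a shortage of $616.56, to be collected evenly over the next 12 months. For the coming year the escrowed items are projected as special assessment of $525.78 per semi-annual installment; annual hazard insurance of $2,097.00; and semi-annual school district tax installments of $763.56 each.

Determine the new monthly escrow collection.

$441.02

Special assessment = $525.78 × 2 = $1,051.56/yr
Hazard insurance = $2,097.00/yr
School district tax = $763.56 × 2 = $1,527.12/yr
Total annual escrow = $1,051.56 + $2,097.00 + $1,527.12 = $4,675.68
Monthly escrow = $4,675.68 ÷ 12 = $389.64
Monthly shortage recovery: $616.56 ÷ 12 = $51.38
New monthly escrow = $389.64 + $51.38 = $441.02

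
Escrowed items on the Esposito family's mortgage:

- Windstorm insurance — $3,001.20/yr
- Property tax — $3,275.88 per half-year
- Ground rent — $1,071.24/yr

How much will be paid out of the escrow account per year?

Windstorm insurance — $3,001.20
Property tax — $3,275.88 × 2 = $6,551.76
Ground rent — $1,071.24
Total annual escrow = $10,624.20

$10,624.20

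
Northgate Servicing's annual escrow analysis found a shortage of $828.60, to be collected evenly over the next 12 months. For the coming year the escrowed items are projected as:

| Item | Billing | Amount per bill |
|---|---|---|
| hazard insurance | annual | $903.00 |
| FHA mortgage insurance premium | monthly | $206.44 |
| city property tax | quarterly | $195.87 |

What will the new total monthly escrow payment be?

Hazard insurance — $903.00 annually
FHA mortgage insurance premium — $206.44 × 12 = $2,477.28 annually
City property tax — $195.87 × 4 = $783.48 annually
Total annual escrow = $903.00 + $2,477.28 + $783.48 = $4,163.76
Per month = $4,163.76 ÷ 12 = $346.98
Monthly shortage recovery: $828.60 ÷ 12 = $69.05
New monthly escrow = $346.98 + $69.05 = $416.03

$416.03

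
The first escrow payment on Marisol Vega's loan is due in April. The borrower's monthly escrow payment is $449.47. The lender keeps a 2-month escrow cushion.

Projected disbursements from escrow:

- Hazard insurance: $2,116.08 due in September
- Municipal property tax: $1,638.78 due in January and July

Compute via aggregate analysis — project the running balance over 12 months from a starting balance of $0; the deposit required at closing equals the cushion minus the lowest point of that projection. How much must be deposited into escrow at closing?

Cushion = 2 × $449.47 = $898.94
Trial balance (start $0, +$449.47 each month, − disbursements):
  Apr: +$449.47 → $449.47
  May: +$449.47 → $898.94
  Jun: +$449.47 → $1,348.41
  Jul: +$449.47 − $1,638.78 → $159.10
  Aug: +$449.47 → $608.57
  Sep: +$449.47 − $2,116.08 → -$1,058.04
  Oct: +$449.47 → -$608.57
  Nov: +$449.47 → -$159.10
  Dec: +$449.47 → $290.37
  Jan: +$449.47 − $1,638.78 → -$898.94
  Feb: +$449.47 → -$449.47
  Mar: +$449.47 → $0.00
Lowest trial balance = -$1,058.04 (Sep)
Initial deposit = cushion − low point = $898.94 − (-$1,058.04) = $1,956.98

$1,956.98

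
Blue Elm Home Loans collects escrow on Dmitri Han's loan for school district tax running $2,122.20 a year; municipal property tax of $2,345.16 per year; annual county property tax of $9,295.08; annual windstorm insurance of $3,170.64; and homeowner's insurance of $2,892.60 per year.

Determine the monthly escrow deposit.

School district tax: $2,122.20 per year
Municipal property tax: $2,345.16 per year
County property tax: $9,295.08 per year
Windstorm insurance: $3,170.64 per year
Homeowner's insurance: $2,892.60 per year
Yearly total = $19,825.68
Per month = $19,825.68 ÷ 12 = $1,652.14

$1,652.14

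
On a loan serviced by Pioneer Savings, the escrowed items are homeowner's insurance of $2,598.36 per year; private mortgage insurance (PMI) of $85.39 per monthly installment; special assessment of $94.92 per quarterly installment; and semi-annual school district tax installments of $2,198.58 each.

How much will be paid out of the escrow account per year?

$8,399.88

Homeowner's insurance — $2,598.36 annually
Private mortgage insurance (PMI) — $85.39 × 12 = $1,024.68 annually
Special assessment — $94.92 × 4 = $379.68 annually
School district tax — $2,198.58 × 2 = $4,397.16 annually
Annual escrow total = $8,399.88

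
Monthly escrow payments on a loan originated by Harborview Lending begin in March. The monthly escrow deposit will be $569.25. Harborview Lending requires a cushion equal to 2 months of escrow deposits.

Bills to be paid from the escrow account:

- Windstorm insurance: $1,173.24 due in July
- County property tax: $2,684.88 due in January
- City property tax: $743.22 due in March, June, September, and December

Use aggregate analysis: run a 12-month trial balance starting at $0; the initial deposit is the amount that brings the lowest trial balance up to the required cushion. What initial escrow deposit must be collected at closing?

$1,707.75

Cushion = 2 × $569.25 = $1,138.50
Trial balance (start $0, +$569.25 each month, − disbursements):
  Mar: +$569.25 − $743.22 → -$173.97
  Apr: +$569.25 → $395.28
  May: +$569.25 → $964.53
  Jun: +$569.25 − $743.22 → $790.56
  Jul: +$569.25 − $1,173.24 → $186.57
  Aug: +$569.25 → $755.82
  Sep: +$569.25 − $743.22 → $581.85
  Oct: +$569.25 → $1,151.10
  Nov: +$569.25 → $1,720.35
  Dec: +$569.25 − $743.22 → $1,546.38
  Jan: +$569.25 − $2,684.88 → -$569.25
  Feb: +$569.25 → $0.00
Lowest trial balance = -$569.25 (Jan)
Initial deposit = cushion − low point = $1,138.50 − (-$569.25) = $1,707.75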